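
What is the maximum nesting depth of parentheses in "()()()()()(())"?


Input: "()()()()()(())"
Tracking depth:
  Position 0 '(': depth becomes 1
  Position 1 ')': depth becomes 0
  Position 2 '(': depth becomes 1
  Position 3 ')': depth becomes 0
  Position 4 '(': depth becomes 1
  Position 5 ')': depth becomes 0
  Position 6 '(': depth becomes 1
  Position 7 ')': depth becomes 0
  Position 8 '(': depth becomes 1
  Position 9 ')': depth becomes 0
  Position 10 '(': depth becomes 1
  Position 11 '(': depth becomes 2
  Position 12 ')': depth becomes 1
  Position 13 ')': depth becomes 0
Maximum depth reached: 2

2


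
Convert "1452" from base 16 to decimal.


Input: "1452" in base 16
Positional expansion:
  Digit '1' (value 1) x 16^3 = 4096
  Digit '4' (value 4) x 16^2 = 1024
  Digit '5' (value 5) x 16^1 = 80
  Digit '2' (value 2) x 16^0 = 2
Sum = 5202

5202


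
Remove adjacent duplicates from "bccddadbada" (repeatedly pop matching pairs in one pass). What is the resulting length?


Input: bccddadbada
Stack-based adjacent duplicate removal:
  Read 'b': push. Stack: b
  Read 'c': push. Stack: bc
  Read 'c': matches stack top 'c' => pop. Stack: b
  Read 'd': push. Stack: bd
  Read 'd': matches stack top 'd' => pop. Stack: b
  Read 'a': push. Stack: ba
  Read 'd': push. Stack: bad
  Read 'b': push. Stack: badb
  Read 'a': push. Stack: badba
  Read 'd': push. Stack: badbad
  Read 'a': push. Stack: badbada
Final stack: "badbada" (length 7)

7


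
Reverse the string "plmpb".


Input: plmpb
Reading characters right to left:
  Position 4: 'b'
  Position 3: 'p'
  Position 2: 'm'
  Position 1: 'l'
  Position 0: 'p'
Reversed: bpmlp

bpmlp


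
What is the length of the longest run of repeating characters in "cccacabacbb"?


Input: "cccacabacbb"
Scanning for longest run:
  Position 1 ('c'): continues run of 'c', length=2
  Position 2 ('c'): continues run of 'c', length=3
  Position 3 ('a'): new char, reset run to 1
  Position 4 ('c'): new char, reset run to 1
  Position 5 ('a'): new char, reset run to 1
  Position 6 ('b'): new char, reset run to 1
  Position 7 ('a'): new char, reset run to 1
  Position 8 ('c'): new char, reset run to 1
  Position 9 ('b'): new char, reset run to 1
  Position 10 ('b'): continues run of 'b', length=2
Longest run: 'c' with length 3

3


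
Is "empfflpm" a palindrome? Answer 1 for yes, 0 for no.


Input: empfflpm
Reversed: mplffpme
  Compare pos 0 ('e') with pos 7 ('m'): MISMATCH
  Compare pos 1 ('m') with pos 6 ('p'): MISMATCH
  Compare pos 2 ('p') with pos 5 ('l'): MISMATCH
  Compare pos 3 ('f') with pos 4 ('f'): match
Result: not a palindrome

0


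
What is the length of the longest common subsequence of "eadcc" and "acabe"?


LCS of "eadcc" and "acabe"
DP table:
           a    c    a    b    e
      0    0    0    0    0    0
  e   0    0    0    0    0    1
  a   0    1    1    1    1    1
  d   0    1    1    1    1    1
  c   0    1    2    2    2    2
  c   0    1    2    2    2    2
LCS length = dp[5][5] = 2

2


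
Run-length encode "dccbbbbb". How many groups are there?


Input: dccbbbbb
Scanning for consecutive runs:
  Group 1: 'd' x 1 (positions 0-0)
  Group 2: 'c' x 2 (positions 1-2)
  Group 3: 'b' x 5 (positions 3-7)
Total groups: 3

3


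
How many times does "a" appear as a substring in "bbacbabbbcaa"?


Searching for "a" in "bbacbabbbcaa"
Scanning each position:
  Position 0: "b" => no
  Position 1: "b" => no
  Position 2: "a" => MATCH
  Position 3: "c" => no
  Position 4: "b" => no
  Position 5: "a" => MATCH
  Position 6: "b" => no
  Position 7: "b" => no
  Position 8: "b" => no
  Position 9: "c" => no
  Position 10: "a" => MATCH
  Position 11: "a" => MATCH
Total occurrences: 4

4


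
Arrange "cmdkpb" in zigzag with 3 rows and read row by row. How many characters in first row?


Zigzag "cmdkpb" into 3 rows:
Placing characters:
  'c' => row 0
  'm' => row 1
  'd' => row 2
  'k' => row 1
  'p' => row 0
  'b' => row 1
Rows:
  Row 0: "cp"
  Row 1: "mkb"
  Row 2: "d"
First row length: 2

2


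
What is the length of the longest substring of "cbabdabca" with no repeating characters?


Input: "cbabdabca"
Sliding window (track last position of each char):
  Position 0 ('c'): window [0,0] length 1 -- new best
  Position 1 ('b'): window [0,1] length 2 -- new best
  Position 2 ('a'): window [0,2] length 3 -- new best
  Position 3 ('b'): repeat (last at 1), move window start to 2
  Position 3 ('b'): window [2,3] length 2
  Position 4 ('d'): window [2,4] length 3
  Position 5 ('a'): repeat (last at 2), move window start to 3
  Position 5 ('a'): window [3,5] length 3
  Position 6 ('b'): repeat (last at 3), move window start to 4
  Position 6 ('b'): window [4,6] length 3
  Position 7 ('c'): window [4,7] length 4 -- new best
  Position 8 ('a'): repeat (last at 5), move window start to 6
  Position 8 ('a'): window [6,8] length 3
Longest substring with no repeats: "dabc" with length 4

4


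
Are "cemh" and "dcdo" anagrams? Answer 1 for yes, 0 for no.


Strings: "cemh", "dcdo"
Sorted first:  cehm
Sorted second: cddo
Differ at position 1: 'e' vs 'd' => not anagrams

0


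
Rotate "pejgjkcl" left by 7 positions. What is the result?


Input: "pejgjkcl", rotate left by 7
First 7 characters: "pejgjkc"
Remaining characters: "l"
Concatenate remaining + first: "l" + "pejgjkc" = "lpejgjkc"

lpejgjkc


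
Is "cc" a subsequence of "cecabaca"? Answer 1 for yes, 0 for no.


Check if "cc" is a subsequence of "cecabaca"
Greedy scan:
  Position 0 ('c'): matches sub[0] = 'c'
  Position 1 ('e'): no match needed
  Position 2 ('c'): matches sub[1] = 'c'
  Position 3 ('a'): no match needed
  Position 4 ('b'): no match needed
  Position 5 ('a'): no match needed
  Position 6 ('c'): no match needed
  Position 7 ('a'): no match needed
All 2 characters matched => is a subsequence

1


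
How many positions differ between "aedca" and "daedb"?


Comparing "aedca" and "daedb" position by position:
  Position 0: 'a' vs 'd' => DIFFER
  Position 1: 'e' vs 'a' => DIFFER
  Position 2: 'd' vs 'e' => DIFFER
  Position 3: 'c' vs 'd' => DIFFER
  Position 4: 'a' vs 'b' => DIFFER
Positions that differ: 5

5


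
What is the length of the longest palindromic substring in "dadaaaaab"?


Input: "dadaaaaab"
Checking substrings for palindromes:
  [3:8] "aaaaa" (len 5) => palindrome
  [3:7] "aaaa" (len 4) => palindrome
  [4:8] "aaaa" (len 4) => palindrome
  [0:3] "dad" (len 3) => palindrome
  [1:4] "ada" (len 3) => palindrome
  [3:6] "aaa" (len 3) => palindrome
Longest palindromic substring: "aaaaa" with length 5

5


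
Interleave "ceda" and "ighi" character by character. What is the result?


Interleaving "ceda" and "ighi":
  Position 0: 'c' from first, 'i' from second => "ci"
  Position 1: 'e' from first, 'g' from second => "eg"
  Position 2: 'd' from first, 'h' from second => "dh"
  Position 3: 'a' from first, 'i' from second => "ai"
Result: ciegdhai

ciegdhai


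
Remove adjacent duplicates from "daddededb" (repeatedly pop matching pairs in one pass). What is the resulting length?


Input: daddededb
Stack-based adjacent duplicate removal:
  Read 'd': push. Stack: d
  Read 'a': push. Stack: da
  Read 'd': push. Stack: dad
  Read 'd': matches stack top 'd' => pop. Stack: da
  Read 'e': push. Stack: dae
  Read 'd': push. Stack: daed
  Read 'e': push. Stack: daede
  Read 'd': push. Stack: daeded
  Read 'b': push. Stack: daededb
Final stack: "daededb" (length 7)

7


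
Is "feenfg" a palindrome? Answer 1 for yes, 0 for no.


Input: feenfg
Reversed: gfneef
  Compare pos 0 ('f') with pos 5 ('g'): MISMATCH
  Compare pos 1 ('e') with pos 4 ('f'): MISMATCH
  Compare pos 2 ('e') with pos 3 ('n'): MISMATCH
Result: not a palindrome

0


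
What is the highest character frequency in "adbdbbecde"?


Input: adbdbbecde
Character counts:
  'a': 1
  'b': 3
  'c': 1
  'd': 3
  'e': 2
Maximum frequency: 3

3


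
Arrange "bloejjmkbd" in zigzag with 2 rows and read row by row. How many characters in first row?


Zigzag "bloejjmkbd" into 2 rows:
Placing characters:
  'b' => row 0
  'l' => row 1
  'o' => row 0
  'e' => row 1
  'j' => row 0
  'j' => row 1
  'm' => row 0
  'k' => row 1
  'b' => row 0
  'd' => row 1
Rows:
  Row 0: "bojmb"
  Row 1: "lejkd"
First row length: 5

5


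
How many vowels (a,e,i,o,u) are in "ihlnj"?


Input: ihlnj
Checking each character:
  'i' at position 0: vowel (running total: 1)
  'h' at position 1: consonant
  'l' at position 2: consonant
  'n' at position 3: consonant
  'j' at position 4: consonant
Total vowels: 1

1


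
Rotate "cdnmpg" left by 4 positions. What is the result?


Input: "cdnmpg", rotate left by 4
First 4 characters: "cdnm"
Remaining characters: "pg"
Concatenate remaining + first: "pg" + "cdnm" = "pgcdnm"

pgcdnm


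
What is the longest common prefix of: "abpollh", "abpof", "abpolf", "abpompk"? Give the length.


Words: abpollh, abpof, abpolf, abpompk
  Position 0: all 'a' => match
  Position 1: all 'b' => match
  Position 2: all 'p' => match
  Position 3: all 'o' => match
  Position 4: ('l', 'f', 'l', 'm') => mismatch, stop
LCP = "abpo" (length 4)

4


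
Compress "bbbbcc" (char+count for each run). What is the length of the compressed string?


Input: bbbbcc
Runs:
  'b' x 4 => "b4"
  'c' x 2 => "c2"
Compressed: "b4c2"
Compressed length: 4

4


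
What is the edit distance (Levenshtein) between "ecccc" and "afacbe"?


Computing edit distance: "ecccc" -> "afacbe"
DP table:
           a    f    a    c    b    e
      0    1    2    3    4    5    6
  e   1    1    2    3    4    5    5
  c   2    2    2    3    3    4    5
  c   3    3    3    3    3    4    5
  c   4    4    4    4    3    4    5
  c   5    5    5    5    4    4    5
Edit distance = dp[5][6] = 5

5


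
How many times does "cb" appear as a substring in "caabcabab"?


Searching for "cb" in "caabcabab"
Scanning each position:
  Position 0: "ca" => no
  Position 1: "aa" => no
  Position 2: "ab" => no
  Position 3: "bc" => no
  Position 4: "ca" => no
  Position 5: "ab" => no
  Position 6: "ba" => no
  Position 7: "ab" => no
Total occurrences: 0

0


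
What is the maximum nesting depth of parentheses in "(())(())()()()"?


Input: "(())(())()()()"
Tracking depth:
  Position 0 '(': depth becomes 1
  Position 1 '(': depth becomes 2
  Position 2 ')': depth becomes 1
  Position 3 ')': depth becomes 0
  Position 4 '(': depth becomes 1
  Position 5 '(': depth becomes 2
  Position 6 ')': depth becomes 1
  Position 7 ')': depth becomes 0
  Position 8 '(': depth becomes 1
  Position 9 ')': depth becomes 0
  Position 10 '(': depth becomes 1
  Position 11 ')': depth becomes 0
  Position 12 '(': depth becomes 1
  Position 13 ')': depth becomes 0
Maximum depth reached: 2

2


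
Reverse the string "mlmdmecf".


Input: mlmdmecf
Reading characters right to left:
  Position 7: 'f'
  Position 6: 'c'
  Position 5: 'e'
  Position 4: 'm'
  Position 3: 'd'
  Position 2: 'm'
  Position 1: 'l'
  Position 0: 'm'
Reversed: fcemdmlm

fcemdmlm


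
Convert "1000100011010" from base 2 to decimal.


Input: "1000100011010" in base 2
Positional expansion:
  Digit '1' (value 1) x 2^12 = 4096
  Digit '0' (value 0) x 2^11 = 0
  Digit '0' (value 0) x 2^10 = 0
  Digit '0' (value 0) x 2^9 = 0
  Digit '1' (value 1) x 2^8 = 256
  Digit '0' (value 0) x 2^7 = 0
  Digit '0' (value 0) x 2^6 = 0
  Digit '0' (value 0) x 2^5 = 0
  Digit '1' (value 1) x 2^4 = 16
  Digit '1' (value 1) x 2^3 = 8
  Digit '0' (value 0) x 2^2 = 0
  Digit '1' (value 1) x 2^1 = 2
  Digit '0' (value 0) x 2^0 = 0
Sum = 4378

4378


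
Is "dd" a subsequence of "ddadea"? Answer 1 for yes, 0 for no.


Check if "dd" is a subsequence of "ddadea"
Greedy scan:
  Position 0 ('d'): matches sub[0] = 'd'
  Position 1 ('d'): matches sub[1] = 'd'
  Position 2 ('a'): no match needed
  Position 3 ('d'): no match needed
  Position 4 ('e'): no match needed
  Position 5 ('a'): no match needed
All 2 characters matched => is a subsequence

1


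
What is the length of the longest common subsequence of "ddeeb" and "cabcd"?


LCS of "ddeeb" and "cabcd"
DP table:
           c    a    b    c    d
      0    0    0    0    0    0
  d   0    0    0    0    0    1
  d   0    0    0    0    0    1
  e   0    0    0    0    0    1
  e   0    0    0    0    0    1
  b   0    0    0    1    1    1
LCS length = dp[5][5] = 1

1


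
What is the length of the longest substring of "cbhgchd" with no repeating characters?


Input: "cbhgchd"
Sliding window (track last position of each char):
  Position 0 ('c'): window [0,0] length 1 -- new best
  Position 1 ('b'): window [0,1] length 2 -- new best
  Position 2 ('h'): window [0,2] length 3 -- new best
  Position 3 ('g'): window [0,3] length 4 -- new best
  Position 4 ('c'): repeat (last at 0), move window start to 1
  Position 4 ('c'): window [1,4] length 4
  Position 5 ('h'): repeat (last at 2), move window start to 3
  Position 5 ('h'): window [3,5] length 3
  Position 6 ('d'): window [3,6] length 4
Longest substring with no repeats: "cbhg" with length 4

4


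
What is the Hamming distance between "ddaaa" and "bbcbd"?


Comparing "ddaaa" and "bbcbd" position by position:
  Position 0: 'd' vs 'b' => differ
  Position 1: 'd' vs 'b' => differ
  Position 2: 'a' vs 'c' => differ
  Position 3: 'a' vs 'b' => differ
  Position 4: 'a' vs 'd' => differ
Total differences (Hamming distance): 5

5


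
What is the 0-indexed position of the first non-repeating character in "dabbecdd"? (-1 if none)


Input: dabbecdd
Character frequencies:
  'a': 1
  'b': 2
  'c': 1
  'd': 3
  'e': 1
Scanning left to right for freq == 1:
  Position 0 ('d'): freq=3, skip
  Position 1 ('a'): unique! => answer = 1

1


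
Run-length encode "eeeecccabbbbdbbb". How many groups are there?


Input: eeeecccabbbbdbbb
Scanning for consecutive runs:
  Group 1: 'e' x 4 (positions 0-3)
  Group 2: 'c' x 3 (positions 4-6)
  Group 3: 'a' x 1 (positions 7-7)
  Group 4: 'b' x 4 (positions 8-11)
  Group 5: 'd' x 1 (positions 12-12)
  Group 6: 'b' x 3 (positions 13-15)
Total groups: 6

6


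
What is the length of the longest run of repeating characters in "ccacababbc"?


Input: "ccacababbc"
Scanning for longest run:
  Position 1 ('c'): continues run of 'c', length=2
  Position 2 ('a'): new char, reset run to 1
  Position 3 ('c'): new char, reset run to 1
  Position 4 ('a'): new char, reset run to 1
  Position 5 ('b'): new char, reset run to 1
  Position 6 ('a'): new char, reset run to 1
  Position 7 ('b'): new char, reset run to 1
  Position 8 ('b'): continues run of 'b', length=2
  Position 9 ('c'): new char, reset run to 1
Longest run: 'c' with length 2

2


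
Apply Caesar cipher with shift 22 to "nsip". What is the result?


Caesar cipher: shift "nsip" by 22
  'n' (pos 13) + 22 = pos 9 = 'j'
  's' (pos 18) + 22 = pos 14 = 'o'
  'i' (pos 8) + 22 = pos 4 = 'e'
  'p' (pos 15) + 22 = pos 11 = 'l'
Result: joel

joel


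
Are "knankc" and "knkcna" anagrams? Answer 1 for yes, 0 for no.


Strings: "knankc", "knkcna"
Sorted first:  ackknn
Sorted second: ackknn
Sorted forms match => anagrams

1


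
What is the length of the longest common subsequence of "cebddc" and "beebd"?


LCS of "cebddc" and "beebd"
DP table:
           b    e    e    b    d
      0    0    0    0    0    0
  c   0    0    0    0    0    0
  e   0    0    1    1    1    1
  b   0    1    1    1    2    2
  d   0    1    1    1    2    3
  d   0    1    1    1    2    3
  c   0    1    1    1    2    3
LCS length = dp[6][5] = 3

3


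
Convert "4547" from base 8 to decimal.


Input: "4547" in base 8
Positional expansion:
  Digit '4' (value 4) x 8^3 = 2048
  Digit '5' (value 5) x 8^2 = 320
  Digit '4' (value 4) x 8^1 = 32
  Digit '7' (value 7) x 8^0 = 7
Sum = 2407

2407


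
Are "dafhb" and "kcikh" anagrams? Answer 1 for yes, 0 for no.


Strings: "dafhb", "kcikh"
Sorted first:  abdfh
Sorted second: chikk
Differ at position 0: 'a' vs 'c' => not anagrams

0


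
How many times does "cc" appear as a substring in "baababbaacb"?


Searching for "cc" in "baababbaacb"
Scanning each position:
  Position 0: "ba" => no
  Position 1: "aa" => no
  Position 2: "ab" => no
  Position 3: "ba" => no
  Position 4: "ab" => no
  Position 5: "bb" => no
  Position 6: "ba" => no
  Position 7: "aa" => no
  Position 8: "ac" => no
  Position 9: "cb" => no
Total occurrences: 0

0


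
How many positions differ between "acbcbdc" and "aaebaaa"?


Comparing "acbcbdc" and "aaebaaa" position by position:
  Position 0: 'a' vs 'a' => same
  Position 1: 'c' vs 'a' => DIFFER
  Position 2: 'b' vs 'e' => DIFFER
  Position 3: 'c' vs 'b' => DIFFER
  Position 4: 'b' vs 'a' => DIFFER
  Position 5: 'd' vs 'a' => DIFFER
  Position 6: 'c' vs 'a' => DIFFER
Positions that differ: 6

6


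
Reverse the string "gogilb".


Input: gogilb
Reading characters right to left:
  Position 5: 'b'
  Position 4: 'l'
  Position 3: 'i'
  Position 2: 'g'
  Position 1: 'o'
  Position 0: 'g'
Reversed: bligog

bligog


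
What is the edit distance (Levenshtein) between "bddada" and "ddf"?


Computing edit distance: "bddada" -> "ddf"
DP table:
           d    d    f
      0    1    2    3
  b   1    1    2    3
  d   2    1    1    2
  d   3    2    1    2
  a   4    3    2    2
  d   5    4    3    3
  a   6    5    4    4
Edit distance = dp[6][3] = 4

4


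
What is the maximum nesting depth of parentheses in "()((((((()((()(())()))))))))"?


Input: "()((((((()((()(())()))))))))"
Tracking depth:
  Position 0 '(': depth becomes 1
  Position 1 ')': depth becomes 0
  Position 2 '(': depth becomes 1
  Position 3 '(': depth becomes 2
  Position 4 '(': depth becomes 3
  Position 5 '(': depth becomes 4
  Position 6 '(': depth becomes 5
  Position 7 '(': depth becomes 6
  Position 8 '(': depth becomes 7
  Position 9 ')': depth becomes 6
  Position 10 '(': depth becomes 7
  Position 11 '(': depth becomes 8
  Position 12 '(': depth becomes 9
  Position 13 ')': depth becomes 8
  Position 14 '(': depth becomes 9
  Position 15 '(': depth becomes 10
  Position 16 ')': depth becomes 9
  Position 17 ')': depth becomes 8
  Position 18 '(': depth becomes 9
  Position 19 ')': depth becomes 8
  Position 20 ')': depth becomes 7
  Position 21 ')': depth becomes 6
  Position 22 ')': depth becomes 5
  Position 23 ')': depth becomes 4
  Position 24 ')': depth becomes 3
  Position 25 ')': depth becomes 2
  Position 26 ')': depth becomes 1
  Position 27 ')': depth becomes 0
Maximum depth reached: 10

10


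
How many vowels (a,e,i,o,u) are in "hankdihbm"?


Input: hankdihbm
Checking each character:
  'h' at position 0: consonant
  'a' at position 1: vowel (running total: 1)
  'n' at position 2: consonant
  'k' at position 3: consonant
  'd' at position 4: consonant
  'i' at position 5: vowel (running total: 2)
  'h' at position 6: consonant
  'b' at position 7: consonant
  'm' at position 8: consonant
Total vowels: 2

2


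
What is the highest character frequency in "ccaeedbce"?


Input: ccaeedbce
Character counts:
  'a': 1
  'b': 1
  'c': 3
  'd': 1
  'e': 3
Maximum frequency: 3

3


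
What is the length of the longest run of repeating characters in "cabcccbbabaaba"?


Input: "cabcccbbabaaba"
Scanning for longest run:
  Position 1 ('a'): new char, reset run to 1
  Position 2 ('b'): new char, reset run to 1
  Position 3 ('c'): new char, reset run to 1
  Position 4 ('c'): continues run of 'c', length=2
  Position 5 ('c'): continues run of 'c', length=3
  Position 6 ('b'): new char, reset run to 1
  Position 7 ('b'): continues run of 'b', length=2
  Position 8 ('a'): new char, reset run to 1
  Position 9 ('b'): new char, reset run to 1
  Position 10 ('a'): new char, reset run to 1
  Position 11 ('a'): continues run of 'a', length=2
  Position 12 ('b'): new char, reset run to 1
  Position 13 ('a'): new char, reset run to 1
Longest run: 'c' with length 3

3


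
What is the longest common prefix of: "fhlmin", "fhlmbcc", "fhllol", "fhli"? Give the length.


Words: fhlmin, fhlmbcc, fhllol, fhli
  Position 0: all 'f' => match
  Position 1: all 'h' => match
  Position 2: all 'l' => match
  Position 3: ('m', 'm', 'l', 'i') => mismatch, stop
LCP = "fhl" (length 3)

3


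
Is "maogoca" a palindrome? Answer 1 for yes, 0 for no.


Input: maogoca
Reversed: acogoam
  Compare pos 0 ('m') with pos 6 ('a'): MISMATCH
  Compare pos 1 ('a') with pos 5 ('c'): MISMATCH
  Compare pos 2 ('o') with pos 4 ('o'): match
Result: not a palindrome

0


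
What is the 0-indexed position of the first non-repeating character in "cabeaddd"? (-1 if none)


Input: cabeaddd
Character frequencies:
  'a': 2
  'b': 1
  'c': 1
  'd': 3
  'e': 1
Scanning left to right for freq == 1:
  Position 0 ('c'): unique! => answer = 0

0


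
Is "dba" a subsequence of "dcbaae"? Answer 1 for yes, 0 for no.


Check if "dba" is a subsequence of "dcbaae"
Greedy scan:
  Position 0 ('d'): matches sub[0] = 'd'
  Position 1 ('c'): no match needed
  Position 2 ('b'): matches sub[1] = 'b'
  Position 3 ('a'): matches sub[2] = 'a'
  Position 4 ('a'): no match needed
  Position 5 ('e'): no match needed
All 3 characters matched => is a subsequence

1


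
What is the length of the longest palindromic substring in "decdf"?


Input: "decdf"
Checking substrings for palindromes:
  No multi-char palindromic substrings found
Longest palindromic substring: "d" with length 1

1


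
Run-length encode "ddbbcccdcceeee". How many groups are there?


Input: ddbbcccdcceeee
Scanning for consecutive runs:
  Group 1: 'd' x 2 (positions 0-1)
  Group 2: 'b' x 2 (positions 2-3)
  Group 3: 'c' x 3 (positions 4-6)
  Group 4: 'd' x 1 (positions 7-7)
  Group 5: 'c' x 2 (positions 8-9)
  Group 6: 'e' x 4 (positions 10-13)
Total groups: 6

6


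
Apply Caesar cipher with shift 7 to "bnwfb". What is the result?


Caesar cipher: shift "bnwfb" by 7
  'b' (pos 1) + 7 = pos 8 = 'i'
  'n' (pos 13) + 7 = pos 20 = 'u'
  'w' (pos 22) + 7 = pos 3 = 'd'
  'f' (pos 5) + 7 = pos 12 = 'm'
  'b' (pos 1) + 7 = pos 8 = 'i'
Result: iudmi

iudmi


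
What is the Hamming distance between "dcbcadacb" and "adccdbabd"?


Comparing "dcbcadacb" and "adccdbabd" position by position:
  Position 0: 'd' vs 'a' => differ
  Position 1: 'c' vs 'd' => differ
  Position 2: 'b' vs 'c' => differ
  Position 3: 'c' vs 'c' => same
  Position 4: 'a' vs 'd' => differ
  Position 5: 'd' vs 'b' => differ
  Position 6: 'a' vs 'a' => same
  Position 7: 'c' vs 'b' => differ
  Position 8: 'b' vs 'd' => differ
Total differences (Hamming distance): 7

7


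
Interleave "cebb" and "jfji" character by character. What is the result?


Interleaving "cebb" and "jfji":
  Position 0: 'c' from first, 'j' from second => "cj"
  Position 1: 'e' from first, 'f' from second => "ef"
  Position 2: 'b' from first, 'j' from second => "bj"
  Position 3: 'b' from first, 'i' from second => "bi"
Result: cjefbjbi

cjefbjbi


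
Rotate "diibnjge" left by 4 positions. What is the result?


Input: "diibnjge", rotate left by 4
First 4 characters: "diib"
Remaining characters: "njge"
Concatenate remaining + first: "njge" + "diib" = "njgediib"

njgediib


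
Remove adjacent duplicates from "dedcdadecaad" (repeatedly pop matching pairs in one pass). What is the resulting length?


Input: dedcdadecaad
Stack-based adjacent duplicate removal:
  Read 'd': push. Stack: d
  Read 'e': push. Stack: de
  Read 'd': push. Stack: ded
  Read 'c': push. Stack: dedc
  Read 'd': push. Stack: dedcd
  Read 'a': push. Stack: dedcda
  Read 'd': push. Stack: dedcdad
  Read 'e': push. Stack: dedcdade
  Read 'c': push. Stack: dedcdadec
  Read 'a': push. Stack: dedcdadeca
  Read 'a': matches stack top 'a' => pop. Stack: dedcdadec
  Read 'd': push. Stack: dedcdadecd
Final stack: "dedcdadecd" (length 10)

10


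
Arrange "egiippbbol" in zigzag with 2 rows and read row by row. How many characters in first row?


Zigzag "egiippbbol" into 2 rows:
Placing characters:
  'e' => row 0
  'g' => row 1
  'i' => row 0
  'i' => row 1
  'p' => row 0
  'p' => row 1
  'b' => row 0
  'b' => row 1
  'o' => row 0
  'l' => row 1
Rows:
  Row 0: "eipbo"
  Row 1: "gipbl"
First row length: 5

5


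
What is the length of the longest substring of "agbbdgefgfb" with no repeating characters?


Input: "agbbdgefgfb"
Sliding window (track last position of each char):
  Position 0 ('a'): window [0,0] length 1 -- new best
  Position 1 ('g'): window [0,1] length 2 -- new best
  Position 2 ('b'): window [0,2] length 3 -- new best
  Position 3 ('b'): repeat (last at 2), move window start to 3
  Position 3 ('b'): window [3,3] length 1
  Position 4 ('d'): window [3,4] length 2
  Position 5 ('g'): window [3,5] length 3
  Position 6 ('e'): window [3,6] length 4 -- new best
  Position 7 ('f'): window [3,7] length 5 -- new best
  Position 8 ('g'): repeat (last at 5), move window start to 6
  Position 8 ('g'): window [6,8] length 3
  Position 9 ('f'): repeat (last at 7), move window start to 8
  Position 9 ('f'): window [8,9] length 2
  Position 10 ('b'): window [8,10] length 3
Longest substring with no repeats: "bdgef" with length 5

5


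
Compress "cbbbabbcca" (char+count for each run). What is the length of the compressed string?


Input: cbbbabbcca
Runs:
  'c' x 1 => "c1"
  'b' x 3 => "b3"
  'a' x 1 => "a1"
  'b' x 2 => "b2"
  'c' x 2 => "c2"
  'a' x 1 => "a1"
Compressed: "c1b3a1b2c2a1"
Compressed length: 12

12


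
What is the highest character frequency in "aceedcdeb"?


Input: aceedcdeb
Character counts:
  'a': 1
  'b': 1
  'c': 2
  'd': 2
  'e': 3
Maximum frequency: 3

3


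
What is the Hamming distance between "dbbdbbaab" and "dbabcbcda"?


Comparing "dbbdbbaab" and "dbabcbcda" position by position:
  Position 0: 'd' vs 'd' => same
  Position 1: 'b' vs 'b' => same
  Position 2: 'b' vs 'a' => differ
  Position 3: 'd' vs 'b' => differ
  Position 4: 'b' vs 'c' => differ
  Position 5: 'b' vs 'b' => same
  Position 6: 'a' vs 'c' => differ
  Position 7: 'a' vs 'd' => differ
  Position 8: 'b' vs 'a' => differ
Total differences (Hamming distance): 6

6


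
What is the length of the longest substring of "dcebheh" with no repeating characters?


Input: "dcebheh"
Sliding window (track last position of each char):
  Position 0 ('d'): window [0,0] length 1 -- new best
  Position 1 ('c'): window [0,1] length 2 -- new best
  Position 2 ('e'): window [0,2] length 3 -- new best
  Position 3 ('b'): window [0,3] length 4 -- new best
  Position 4 ('h'): window [0,4] length 5 -- new best
  Position 5 ('e'): repeat (last at 2), move window start to 3
  Position 5 ('e'): window [3,5] length 3
  Position 6 ('h'): repeat (last at 4), move window start to 5
  Position 6 ('h'): window [5,6] length 2
Longest substring with no repeats: "dcebh" with length 5

5


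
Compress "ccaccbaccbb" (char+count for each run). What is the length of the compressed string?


Input: ccaccbaccbb
Runs:
  'c' x 2 => "c2"
  'a' x 1 => "a1"
  'c' x 2 => "c2"
  'b' x 1 => "b1"
  'a' x 1 => "a1"
  'c' x 2 => "c2"
  'b' x 2 => "b2"
Compressed: "c2a1c2b1a1c2b2"
Compressed length: 14

14


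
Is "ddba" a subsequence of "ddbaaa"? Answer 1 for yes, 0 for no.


Check if "ddba" is a subsequence of "ddbaaa"
Greedy scan:
  Position 0 ('d'): matches sub[0] = 'd'
  Position 1 ('d'): matches sub[1] = 'd'
  Position 2 ('b'): matches sub[2] = 'b'
  Position 3 ('a'): matches sub[3] = 'a'
  Position 4 ('a'): no match needed
  Position 5 ('a'): no match needed
All 4 characters matched => is a subsequence

1


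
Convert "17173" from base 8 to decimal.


Input: "17173" in base 8
Positional expansion:
  Digit '1' (value 1) x 8^4 = 4096
  Digit '7' (value 7) x 8^3 = 3584
  Digit '1' (value 1) x 8^2 = 64
  Digit '7' (value 7) x 8^1 = 56
  Digit '3' (value 3) x 8^0 = 3
Sum = 7803

7803


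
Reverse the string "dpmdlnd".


Input: dpmdlnd
Reading characters right to left:
  Position 6: 'd'
  Position 5: 'n'
  Position 4: 'l'
  Position 3: 'd'
  Position 2: 'm'
  Position 1: 'p'
  Position 0: 'd'
Reversed: dnldmpd

dnldmpd


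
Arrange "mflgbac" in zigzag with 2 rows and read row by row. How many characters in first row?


Zigzag "mflgbac" into 2 rows:
Placing characters:
  'm' => row 0
  'f' => row 1
  'l' => row 0
  'g' => row 1
  'b' => row 0
  'a' => row 1
  'c' => row 0
Rows:
  Row 0: "mlbc"
  Row 1: "fga"
First row length: 4

4


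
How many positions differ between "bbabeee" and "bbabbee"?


Comparing "bbabeee" and "bbabbee" position by position:
  Position 0: 'b' vs 'b' => same
  Position 1: 'b' vs 'b' => same
  Position 2: 'a' vs 'a' => same
  Position 3: 'b' vs 'b' => same
  Position 4: 'e' vs 'b' => DIFFER
  Position 5: 'e' vs 'e' => same
  Position 6: 'e' vs 'e' => same
Positions that differ: 1

1


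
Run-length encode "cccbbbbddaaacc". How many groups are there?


Input: cccbbbbddaaacc
Scanning for consecutive runs:
  Group 1: 'c' x 3 (positions 0-2)
  Group 2: 'b' x 4 (positions 3-6)
  Group 3: 'd' x 2 (positions 7-8)
  Group 4: 'a' x 3 (positions 9-11)
  Group 5: 'c' x 2 (positions 12-13)
Total groups: 5

5


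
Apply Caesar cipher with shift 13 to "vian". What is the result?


Caesar cipher: shift "vian" by 13
  'v' (pos 21) + 13 = pos 8 = 'i'
  'i' (pos 8) + 13 = pos 21 = 'v'
  'a' (pos 0) + 13 = pos 13 = 'n'
  'n' (pos 13) + 13 = pos 0 = 'a'
Result: ivna

ivna


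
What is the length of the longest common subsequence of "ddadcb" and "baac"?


LCS of "ddadcb" and "baac"
DP table:
           b    a    a    c
      0    0    0    0    0
  d   0    0    0    0    0
  d   0    0    0    0    0
  a   0    0    1    1    1
  d   0    0    1    1    1
  c   0    0    1    1    2
  b   0    1    1    1    2
LCS length = dp[6][4] = 2

2


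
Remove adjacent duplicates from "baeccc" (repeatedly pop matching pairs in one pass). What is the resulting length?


Input: baeccc
Stack-based adjacent duplicate removal:
  Read 'b': push. Stack: b
  Read 'a': push. Stack: ba
  Read 'e': push. Stack: bae
  Read 'c': push. Stack: baec
  Read 'c': matches stack top 'c' => pop. Stack: bae
  Read 'c': push. Stack: baec
Final stack: "baec" (length 4)

4


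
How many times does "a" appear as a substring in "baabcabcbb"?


Searching for "a" in "baabcabcbb"
Scanning each position:
  Position 0: "b" => no
  Position 1: "a" => MATCH
  Position 2: "a" => MATCH
  Position 3: "b" => no
  Position 4: "c" => no
  Position 5: "a" => MATCH
  Position 6: "b" => no
  Position 7: "c" => no
  Position 8: "b" => no
  Position 9: "b" => no
Total occurrences: 3

3


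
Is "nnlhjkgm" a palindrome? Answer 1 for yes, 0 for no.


Input: nnlhjkgm
Reversed: mgkjhlnn
  Compare pos 0 ('n') with pos 7 ('m'): MISMATCH
  Compare pos 1 ('n') with pos 6 ('g'): MISMATCH
  Compare pos 2 ('l') with pos 5 ('k'): MISMATCH
  Compare pos 3 ('h') with pos 4 ('j'): MISMATCH
Result: not a palindrome

0


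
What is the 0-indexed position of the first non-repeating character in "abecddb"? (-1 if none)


Input: abecddb
Character frequencies:
  'a': 1
  'b': 2
  'c': 1
  'd': 2
  'e': 1
Scanning left to right for freq == 1:
  Position 0 ('a'): unique! => answer = 0

0


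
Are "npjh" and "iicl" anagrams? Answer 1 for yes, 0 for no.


Strings: "npjh", "iicl"
Sorted first:  hjnp
Sorted second: ciil
Differ at position 0: 'h' vs 'c' => not anagrams

0


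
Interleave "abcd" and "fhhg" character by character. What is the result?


Interleaving "abcd" and "fhhg":
  Position 0: 'a' from first, 'f' from second => "af"
  Position 1: 'b' from first, 'h' from second => "bh"
  Position 2: 'c' from first, 'h' from second => "ch"
  Position 3: 'd' from first, 'g' from second => "dg"
Result: afbhchdg

afbhchdg


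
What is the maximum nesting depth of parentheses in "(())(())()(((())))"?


Input: "(())(())()(((())))"
Tracking depth:
  Position 0 '(': depth becomes 1
  Position 1 '(': depth becomes 2
  Position 2 ')': depth becomes 1
  Position 3 ')': depth becomes 0
  Position 4 '(': depth becomes 1
  Position 5 '(': depth becomes 2
  Position 6 ')': depth becomes 1
  Position 7 ')': depth becomes 0
  Position 8 '(': depth becomes 1
  Position 9 ')': depth becomes 0
  Position 10 '(': depth becomes 1
  Position 11 '(': depth becomes 2
  Position 12 '(': depth becomes 3
  Position 13 '(': depth becomes 4
  Position 14 ')': depth becomes 3
  Position 15 ')': depth becomes 2
  Position 16 ')': depth becomes 1
  Position 17 ')': depth becomes 0
Maximum depth reached: 4

4


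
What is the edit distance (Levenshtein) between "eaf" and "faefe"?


Computing edit distance: "eaf" -> "faefe"
DP table:
           f    a    e    f    e
      0    1    2    3    4    5
  e   1    1    2    2    3    4
  a   2    2    1    2    3    4
  f   3    2    2    2    2    3
Edit distance = dp[3][5] = 3

3


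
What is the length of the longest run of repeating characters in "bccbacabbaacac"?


Input: "bccbacabbaacac"
Scanning for longest run:
  Position 1 ('c'): new char, reset run to 1
  Position 2 ('c'): continues run of 'c', length=2
  Position 3 ('b'): new char, reset run to 1
  Position 4 ('a'): new char, reset run to 1
  Position 5 ('c'): new char, reset run to 1
  Position 6 ('a'): new char, reset run to 1
  Position 7 ('b'): new char, reset run to 1
  Position 8 ('b'): continues run of 'b', length=2
  Position 9 ('a'): new char, reset run to 1
  Position 10 ('a'): continues run of 'a', length=2
  Position 11 ('c'): new char, reset run to 1
  Position 12 ('a'): new char, reset run to 1
  Position 13 ('c'): new char, reset run to 1
Longest run: 'c' with length 2

2


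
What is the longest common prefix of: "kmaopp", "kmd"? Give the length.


Words: kmaopp, kmd
  Position 0: all 'k' => match
  Position 1: all 'm' => match
  Position 2: ('a', 'd') => mismatch, stop
LCP = "km" (length 2)

2


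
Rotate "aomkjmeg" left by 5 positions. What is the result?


Input: "aomkjmeg", rotate left by 5
First 5 characters: "aomkj"
Remaining characters: "meg"
Concatenate remaining + first: "meg" + "aomkj" = "megaomkj"

megaomkj


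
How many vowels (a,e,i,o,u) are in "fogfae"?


Input: fogfae
Checking each character:
  'f' at position 0: consonant
  'o' at position 1: vowel (running total: 1)
  'g' at position 2: consonant
  'f' at position 3: consonant
  'a' at position 4: vowel (running total: 2)
  'e' at position 5: vowel (running total: 3)
Total vowels: 3

3


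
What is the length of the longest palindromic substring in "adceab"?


Input: "adceab"
Checking substrings for palindromes:
  No multi-char palindromic substrings found
Longest palindromic substring: "a" with length 1

1


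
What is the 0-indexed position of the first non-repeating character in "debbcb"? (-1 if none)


Input: debbcb
Character frequencies:
  'b': 3
  'c': 1
  'd': 1
  'e': 1
Scanning left to right for freq == 1:
  Position 0 ('d'): unique! => answer = 0

0


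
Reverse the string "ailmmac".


Input: ailmmac
Reading characters right to left:
  Position 6: 'c'
  Position 5: 'a'
  Position 4: 'm'
  Position 3: 'm'
  Position 2: 'l'
  Position 1: 'i'
  Position 0: 'a'
Reversed: cammlia

cammlia


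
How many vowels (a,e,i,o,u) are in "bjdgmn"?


Input: bjdgmn
Checking each character:
  'b' at position 0: consonant
  'j' at position 1: consonant
  'd' at position 2: consonant
  'g' at position 3: consonant
  'm' at position 4: consonant
  'n' at position 5: consonant
Total vowels: 0

0


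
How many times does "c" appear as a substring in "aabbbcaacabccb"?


Searching for "c" in "aabbbcaacabccb"
Scanning each position:
  Position 0: "a" => no
  Position 1: "a" => no
  Position 2: "b" => no
  Position 3: "b" => no
  Position 4: "b" => no
  Position 5: "c" => MATCH
  Position 6: "a" => no
  Position 7: "a" => no
  Position 8: "c" => MATCH
  Position 9: "a" => no
  Position 10: "b" => no
  Position 11: "c" => MATCH
  Position 12: "c" => MATCH
  Position 13: "b" => no
Total occurrences: 4

4


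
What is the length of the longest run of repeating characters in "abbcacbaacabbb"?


Input: "abbcacbaacabbb"
Scanning for longest run:
  Position 1 ('b'): new char, reset run to 1
  Position 2 ('b'): continues run of 'b', length=2
  Position 3 ('c'): new char, reset run to 1
  Position 4 ('a'): new char, reset run to 1
  Position 5 ('c'): new char, reset run to 1
  Position 6 ('b'): new char, reset run to 1
  Position 7 ('a'): new char, reset run to 1
  Position 8 ('a'): continues run of 'a', length=2
  Position 9 ('c'): new char, reset run to 1
  Position 10 ('a'): new char, reset run to 1
  Position 11 ('b'): new char, reset run to 1
  Position 12 ('b'): continues run of 'b', length=2
  Position 13 ('b'): continues run of 'b', length=3
Longest run: 'b' with length 3

3


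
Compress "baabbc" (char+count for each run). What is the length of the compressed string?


Input: baabbc
Runs:
  'b' x 1 => "b1"
  'a' x 2 => "a2"
  'b' x 2 => "b2"
  'c' x 1 => "c1"
Compressed: "b1a2b2c1"
Compressed length: 8

8


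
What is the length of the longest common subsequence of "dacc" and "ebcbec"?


LCS of "dacc" and "ebcbec"
DP table:
           e    b    c    b    e    c
      0    0    0    0    0    0    0
  d   0    0    0    0    0    0    0
  a   0    0    0    0    0    0    0
  c   0    0    0    1    1    1    1
  c   0    0    0    1    1    1    2
LCS length = dp[4][6] = 2

2


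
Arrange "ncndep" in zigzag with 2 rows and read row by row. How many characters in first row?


Zigzag "ncndep" into 2 rows:
Placing characters:
  'n' => row 0
  'c' => row 1
  'n' => row 0
  'd' => row 1
  'e' => row 0
  'p' => row 1
Rows:
  Row 0: "nne"
  Row 1: "cdp"
First row length: 3

3


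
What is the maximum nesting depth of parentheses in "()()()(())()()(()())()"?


Input: "()()()(())()()(()())()"
Tracking depth:
  Position 0 '(': depth becomes 1
  Position 1 ')': depth becomes 0
  Position 2 '(': depth becomes 1
  Position 3 ')': depth becomes 0
  Position 4 '(': depth becomes 1
  Position 5 ')': depth becomes 0
  Position 6 '(': depth becomes 1
  Position 7 '(': depth becomes 2
  Position 8 ')': depth becomes 1
  Position 9 ')': depth becomes 0
  Position 10 '(': depth becomes 1
  Position 11 ')': depth becomes 0
  Position 12 '(': depth becomes 1
  Position 13 ')': depth becomes 0
  Position 14 '(': depth becomes 1
  Position 15 '(': depth becomes 2
  Position 16 ')': depth becomes 1
  Position 17 '(': depth becomes 2
  Position 18 ')': depth becomes 1
  Position 19 ')': depth becomes 0
  Position 20 '(': depth becomes 1
  Position 21 ')': depth becomes 0
Maximum depth reached: 2

2


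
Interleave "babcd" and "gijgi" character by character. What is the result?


Interleaving "babcd" and "gijgi":
  Position 0: 'b' from first, 'g' from second => "bg"
  Position 1: 'a' from first, 'i' from second => "ai"
  Position 2: 'b' from first, 'j' from second => "bj"
  Position 3: 'c' from first, 'g' from second => "cg"
  Position 4: 'd' from first, 'i' from second => "di"
Result: bgaibjcgdi

bgaibjcgdi


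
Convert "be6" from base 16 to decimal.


Input: "be6" in base 16
Positional expansion:
  Digit 'b' (value 11) x 16^2 = 2816
  Digit 'e' (value 14) x 16^1 = 224
  Digit '6' (value 6) x 16^0 = 6
Sum = 3046

3046


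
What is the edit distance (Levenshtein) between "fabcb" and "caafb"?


Computing edit distance: "fabcb" -> "caafb"
DP table:
           c    a    a    f    b
      0    1    2    3    4    5
  f   1    1    2    3    3    4
  a   2    2    1    2    3    4
  b   3    3    2    2    3    3
  c   4    3    3    3    3    4
  b   5    4    4    4    4    3
Edit distance = dp[5][5] = 3

3


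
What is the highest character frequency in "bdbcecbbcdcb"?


Input: bdbcecbbcdcb
Character counts:
  'b': 5
  'c': 4
  'd': 2
  'e': 1
Maximum frequency: 5

5


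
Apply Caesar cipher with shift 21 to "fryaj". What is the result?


Caesar cipher: shift "fryaj" by 21
  'f' (pos 5) + 21 = pos 0 = 'a'
  'r' (pos 17) + 21 = pos 12 = 'm'
  'y' (pos 24) + 21 = pos 19 = 't'
  'a' (pos 0) + 21 = pos 21 = 'v'
  'j' (pos 9) + 21 = pos 4 = 'e'
Result: amtve

amtve


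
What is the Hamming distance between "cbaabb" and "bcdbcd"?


Comparing "cbaabb" and "bcdbcd" position by position:
  Position 0: 'c' vs 'b' => differ
  Position 1: 'b' vs 'c' => differ
  Position 2: 'a' vs 'd' => differ
  Position 3: 'a' vs 'b' => differ
  Position 4: 'b' vs 'c' => differ
  Position 5: 'b' vs 'd' => differ
Total differences (Hamming distance): 6

6
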